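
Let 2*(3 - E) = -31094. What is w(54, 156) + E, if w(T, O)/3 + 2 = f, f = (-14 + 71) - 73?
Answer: 15496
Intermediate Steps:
f = -16 (f = 57 - 73 = -16)
w(T, O) = -54 (w(T, O) = -6 + 3*(-16) = -6 - 48 = -54)
E = 15550 (E = 3 - 1/2*(-31094) = 3 + 15547 = 15550)
w(54, 156) + E = -54 + 15550 = 15496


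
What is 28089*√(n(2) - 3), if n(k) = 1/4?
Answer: 28089*I*√11/2 ≈ 46580.0*I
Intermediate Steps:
n(k) = ¼
28089*√(n(2) - 3) = 28089*√(¼ - 3) = 28089*√(-11/4) = 28089*(I*√11/2) = 28089*I*√11/2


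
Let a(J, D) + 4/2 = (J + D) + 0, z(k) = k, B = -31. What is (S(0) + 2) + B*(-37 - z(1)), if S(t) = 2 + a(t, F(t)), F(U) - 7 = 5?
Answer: 1192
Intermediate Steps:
F(U) = 12 (F(U) = 7 + 5 = 12)
a(J, D) = -2 + D + J (a(J, D) = -2 + ((J + D) + 0) = -2 + ((D + J) + 0) = -2 + (D + J) = -2 + D + J)
S(t) = 12 + t (S(t) = 2 + (-2 + 12 + t) = 2 + (10 + t) = 12 + t)
(S(0) + 2) + B*(-37 - z(1)) = ((12 + 0) + 2) - 31*(-37 - 1*1) = (12 + 2) - 31*(-37 - 1) = 14 - 31*(-38) = 14 + 1178 = 1192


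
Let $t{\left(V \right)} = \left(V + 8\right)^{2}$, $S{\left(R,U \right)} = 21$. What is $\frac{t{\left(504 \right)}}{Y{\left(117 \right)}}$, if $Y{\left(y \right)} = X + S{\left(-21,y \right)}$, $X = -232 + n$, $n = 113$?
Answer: $- \frac{131072}{49} \approx -2674.9$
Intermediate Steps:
$X = -119$ ($X = -232 + 113 = -119$)
$Y{\left(y \right)} = -98$ ($Y{\left(y \right)} = -119 + 21 = -98$)
$t{\left(V \right)} = \left(8 + V\right)^{2}$
$\frac{t{\left(504 \right)}}{Y{\left(117 \right)}} = \frac{\left(8 + 504\right)^{2}}{-98} = 512^{2} \left(- \frac{1}{98}\right) = 262144 \left(- \frac{1}{98}\right) = - \frac{131072}{49}$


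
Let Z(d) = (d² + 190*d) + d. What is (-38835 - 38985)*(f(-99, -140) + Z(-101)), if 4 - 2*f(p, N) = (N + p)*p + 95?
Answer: 1631574120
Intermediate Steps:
Z(d) = d² + 191*d
f(p, N) = -91/2 - p*(N + p)/2 (f(p, N) = 2 - ((N + p)*p + 95)/2 = 2 - (p*(N + p) + 95)/2 = 2 - (95 + p*(N + p))/2 = 2 + (-95/2 - p*(N + p)/2) = -91/2 - p*(N + p)/2)
(-38835 - 38985)*(f(-99, -140) + Z(-101)) = (-38835 - 38985)*((-91/2 - ½*(-99)² - ½*(-140)*(-99)) - 101*(191 - 101)) = -77820*((-91/2 - ½*9801 - 6930) - 101*90) = -77820*((-91/2 - 9801/2 - 6930) - 9090) = -77820*(-11876 - 9090) = -77820*(-20966) = 1631574120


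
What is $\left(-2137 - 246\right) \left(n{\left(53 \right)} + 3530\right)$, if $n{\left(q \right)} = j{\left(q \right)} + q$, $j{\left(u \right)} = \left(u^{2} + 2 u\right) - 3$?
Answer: $-15477585$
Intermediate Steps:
$j{\left(u \right)} = -3 + u^{2} + 2 u$
$n{\left(q \right)} = -3 + q^{2} + 3 q$ ($n{\left(q \right)} = \left(-3 + q^{2} + 2 q\right) + q = -3 + q^{2} + 3 q$)
$\left(-2137 - 246\right) \left(n{\left(53 \right)} + 3530\right) = \left(-2137 - 246\right) \left(\left(-3 + 53^{2} + 3 \cdot 53\right) + 3530\right) = - 2383 \left(\left(-3 + 2809 + 159\right) + 3530\right) = - 2383 \left(2965 + 3530\right) = \left(-2383\right) 6495 = -15477585$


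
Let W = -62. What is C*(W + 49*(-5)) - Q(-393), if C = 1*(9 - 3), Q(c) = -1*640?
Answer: -1202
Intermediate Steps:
Q(c) = -640
C = 6 (C = 1*6 = 6)
C*(W + 49*(-5)) - Q(-393) = 6*(-62 + 49*(-5)) - 1*(-640) = 6*(-62 - 245) + 640 = 6*(-307) + 640 = -1842 + 640 = -1202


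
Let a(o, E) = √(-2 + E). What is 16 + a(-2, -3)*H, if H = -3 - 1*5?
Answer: 16 - 8*I*√5 ≈ 16.0 - 17.889*I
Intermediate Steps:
H = -8 (H = -3 - 5 = -8)
16 + a(-2, -3)*H = 16 + √(-2 - 3)*(-8) = 16 + √(-5)*(-8) = 16 + (I*√5)*(-8) = 16 - 8*I*√5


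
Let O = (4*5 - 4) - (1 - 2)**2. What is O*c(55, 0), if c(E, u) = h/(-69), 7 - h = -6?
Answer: -65/23 ≈ -2.8261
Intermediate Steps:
h = 13 (h = 7 - 1*(-6) = 7 + 6 = 13)
c(E, u) = -13/69 (c(E, u) = 13/(-69) = 13*(-1/69) = -13/69)
O = 15 (O = (20 - 4) - 1*(-1)**2 = 16 - 1*1 = 16 - 1 = 15)
O*c(55, 0) = 15*(-13/69) = -65/23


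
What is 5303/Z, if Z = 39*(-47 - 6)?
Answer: -5303/2067 ≈ -2.5656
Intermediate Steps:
Z = -2067 (Z = 39*(-53) = -2067)
5303/Z = 5303/(-2067) = 5303*(-1/2067) = -5303/2067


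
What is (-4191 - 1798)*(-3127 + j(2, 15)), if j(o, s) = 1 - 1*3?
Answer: 18739581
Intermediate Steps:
j(o, s) = -2 (j(o, s) = 1 - 3 = -2)
(-4191 - 1798)*(-3127 + j(2, 15)) = (-4191 - 1798)*(-3127 - 2) = -5989*(-3129) = 18739581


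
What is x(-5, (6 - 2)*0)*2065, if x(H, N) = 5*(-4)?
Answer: -41300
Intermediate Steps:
x(H, N) = -20
x(-5, (6 - 2)*0)*2065 = -20*2065 = -41300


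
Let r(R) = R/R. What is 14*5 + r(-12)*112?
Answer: 182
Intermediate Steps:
r(R) = 1
14*5 + r(-12)*112 = 14*5 + 1*112 = 70 + 112 = 182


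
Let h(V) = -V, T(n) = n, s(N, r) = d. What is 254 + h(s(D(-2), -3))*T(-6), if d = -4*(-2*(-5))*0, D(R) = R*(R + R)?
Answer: 254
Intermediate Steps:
D(R) = 2*R² (D(R) = R*(2*R) = 2*R²)
d = 0 (d = -40*0 = -4*0 = 0)
s(N, r) = 0
254 + h(s(D(-2), -3))*T(-6) = 254 - 1*0*(-6) = 254 + 0*(-6) = 254 + 0 = 254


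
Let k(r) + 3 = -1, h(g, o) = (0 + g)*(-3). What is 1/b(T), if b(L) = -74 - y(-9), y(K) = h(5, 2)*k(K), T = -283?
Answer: -1/134 ≈ -0.0074627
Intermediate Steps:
h(g, o) = -3*g (h(g, o) = g*(-3) = -3*g)
k(r) = -4 (k(r) = -3 - 1 = -4)
y(K) = 60 (y(K) = -3*5*(-4) = -15*(-4) = 60)
b(L) = -134 (b(L) = -74 - 1*60 = -74 - 60 = -134)
1/b(T) = 1/(-134) = -1/134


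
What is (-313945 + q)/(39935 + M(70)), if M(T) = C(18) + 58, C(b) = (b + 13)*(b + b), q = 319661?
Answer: 5716/41109 ≈ 0.13905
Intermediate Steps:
C(b) = 2*b*(13 + b) (C(b) = (13 + b)*(2*b) = 2*b*(13 + b))
M(T) = 1174 (M(T) = 2*18*(13 + 18) + 58 = 2*18*31 + 58 = 1116 + 58 = 1174)
(-313945 + q)/(39935 + M(70)) = (-313945 + 319661)/(39935 + 1174) = 5716/41109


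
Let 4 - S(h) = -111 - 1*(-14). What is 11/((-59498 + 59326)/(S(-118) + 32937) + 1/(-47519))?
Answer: -8634629971/4103153 ≈ -2104.4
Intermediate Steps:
S(h) = 101 (S(h) = 4 - (-111 - 1*(-14)) = 4 - (-111 + 14) = 4 - 1*(-97) = 4 + 97 = 101)
11/((-59498 + 59326)/(S(-118) + 32937) + 1/(-47519)) = 11/((-59498 + 59326)/(101 + 32937) + 1/(-47519)) = 11/(-172/33038 - 1/47519) = 11/(-172*1/33038 - 1/47519) = 11/(-86/16519 - 1/47519) = 11/(-4103153/784966361) = -784966361/4103153*11 = -8634629971/4103153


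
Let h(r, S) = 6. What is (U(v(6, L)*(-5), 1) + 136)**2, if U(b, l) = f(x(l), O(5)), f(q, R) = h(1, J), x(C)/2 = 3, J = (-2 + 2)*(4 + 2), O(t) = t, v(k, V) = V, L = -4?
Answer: 20164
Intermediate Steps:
J = 0 (J = 0*6 = 0)
x(C) = 6 (x(C) = 2*3 = 6)
f(q, R) = 6
U(b, l) = 6
(U(v(6, L)*(-5), 1) + 136)**2 = (6 + 136)**2 = 142**2 = 20164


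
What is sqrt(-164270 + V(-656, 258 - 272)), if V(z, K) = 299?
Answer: 3*I*sqrt(18219) ≈ 404.93*I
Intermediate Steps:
sqrt(-164270 + V(-656, 258 - 272)) = sqrt(-164270 + 299) = sqrt(-163971) = 3*I*sqrt(18219)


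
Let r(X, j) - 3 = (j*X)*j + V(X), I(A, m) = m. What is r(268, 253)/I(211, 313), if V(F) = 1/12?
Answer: 205852981/3756 ≈ 54806.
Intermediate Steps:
V(F) = 1/12
r(X, j) = 37/12 + X*j**2 (r(X, j) = 3 + ((j*X)*j + 1/12) = 3 + ((X*j)*j + 1/12) = 3 + (X*j**2 + 1/12) = 3 + (1/12 + X*j**2) = 37/12 + X*j**2)
r(268, 253)/I(211, 313) = (37/12 + 268*253**2)/313 = (37/12 + 268*64009)*(1/313) = (37/12 + 17154412)*(1/313) = (205852981/12)*(1/313) = 205852981/3756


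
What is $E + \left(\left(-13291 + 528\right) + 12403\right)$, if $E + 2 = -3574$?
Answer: $-3936$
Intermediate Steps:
$E = -3576$ ($E = -2 - 3574 = -3576$)
$E + \left(\left(-13291 + 528\right) + 12403\right) = -3576 + \left(\left(-13291 + 528\right) + 12403\right) = -3576 + \left(-12763 + 12403\right) = -3576 - 360 = -3936$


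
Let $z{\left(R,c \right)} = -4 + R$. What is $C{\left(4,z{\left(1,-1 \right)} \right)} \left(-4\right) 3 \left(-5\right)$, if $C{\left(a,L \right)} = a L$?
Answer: $-720$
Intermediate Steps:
$C{\left(a,L \right)} = L a$
$C{\left(4,z{\left(1,-1 \right)} \right)} \left(-4\right) 3 \left(-5\right) = \left(-4 + 1\right) 4 \left(-4\right) 3 \left(-5\right) = \left(-3\right) 4 \left(-4\right) \left(-15\right) = \left(-12\right) \left(-4\right) \left(-15\right) = 48 \left(-15\right) = -720$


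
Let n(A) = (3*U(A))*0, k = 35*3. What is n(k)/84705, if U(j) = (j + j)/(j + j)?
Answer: 0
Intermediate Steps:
U(j) = 1 (U(j) = (2*j)/((2*j)) = (2*j)*(1/(2*j)) = 1)
k = 105
n(A) = 0 (n(A) = (3*1)*0 = 3*0 = 0)
n(k)/84705 = 0/84705 = 0*(1/84705) = 0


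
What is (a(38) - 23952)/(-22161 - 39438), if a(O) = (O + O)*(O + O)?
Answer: 18176/61599 ≈ 0.29507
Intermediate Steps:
a(O) = 4*O² (a(O) = (2*O)*(2*O) = 4*O²)
(a(38) - 23952)/(-22161 - 39438) = (4*38² - 23952)/(-22161 - 39438) = (4*1444 - 23952)/(-61599) = (5776 - 23952)*(-1/61599) = -18176*(-1/61599) = 18176/61599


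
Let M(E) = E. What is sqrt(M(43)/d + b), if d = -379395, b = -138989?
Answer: I*sqrt(2222906149729190)/126465 ≈ 372.81*I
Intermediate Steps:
sqrt(M(43)/d + b) = sqrt(43/(-379395) - 138989) = sqrt(43*(-1/379395) - 138989) = sqrt(-43/379395 - 138989) = sqrt(-52731731698/379395) = I*sqrt(2222906149729190)/126465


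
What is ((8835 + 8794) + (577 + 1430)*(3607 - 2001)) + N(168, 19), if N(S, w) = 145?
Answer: 3241016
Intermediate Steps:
((8835 + 8794) + (577 + 1430)*(3607 - 2001)) + N(168, 19) = ((8835 + 8794) + (577 + 1430)*(3607 - 2001)) + 145 = (17629 + 2007*1606) + 145 = (17629 + 3223242) + 145 = 3240871 + 145 = 3241016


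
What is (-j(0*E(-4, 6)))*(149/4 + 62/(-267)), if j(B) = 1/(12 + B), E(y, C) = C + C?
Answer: -39535/12816 ≈ -3.0848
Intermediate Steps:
E(y, C) = 2*C
(-j(0*E(-4, 6)))*(149/4 + 62/(-267)) = (-1/(12 + 0*(2*6)))*(149/4 + 62/(-267)) = (-1/(12 + 0*12))*(149*(¼) + 62*(-1/267)) = (-1/(12 + 0))*(149/4 - 62/267) = -1/12*(39535/1068) = -1*1/12*(39535/1068) = -1/12*39535/1068 = -39535/12816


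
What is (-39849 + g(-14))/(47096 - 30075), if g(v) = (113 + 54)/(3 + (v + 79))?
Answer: -2709565/1157428 ≈ -2.3410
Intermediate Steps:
g(v) = 167/(82 + v) (g(v) = 167/(3 + (79 + v)) = 167/(82 + v))
(-39849 + g(-14))/(47096 - 30075) = (-39849 + 167/(82 - 14))/(47096 - 30075) = (-39849 + 167/68)/17021 = (-39849 + 167*(1/68))*(1/17021) = (-39849 + 167/68)*(1/17021) = -2709565/68*1/17021 = -2709565/1157428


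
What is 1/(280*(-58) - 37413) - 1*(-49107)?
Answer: 2634737870/53653 ≈ 49107.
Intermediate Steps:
1/(280*(-58) - 37413) - 1*(-49107) = 1/(-16240 - 37413) + 49107 = 1/(-53653) + 49107 = -1/53653 + 49107 = 2634737870/53653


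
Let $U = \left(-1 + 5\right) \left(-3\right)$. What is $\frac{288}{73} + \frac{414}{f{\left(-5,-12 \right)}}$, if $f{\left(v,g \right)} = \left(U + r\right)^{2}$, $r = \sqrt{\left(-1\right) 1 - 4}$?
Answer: $\frac{54 \left(128 \sqrt{5} + 1301 i\right)}{73 \left(24 \sqrt{5} + 139 i\right)} \approx 6.5373 + 1.0007 i$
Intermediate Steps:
$U = -12$ ($U = 4 \left(-3\right) = -12$)
$r = i \sqrt{5}$ ($r = \sqrt{-1 - 4} = \sqrt{-5} = i \sqrt{5} \approx 2.2361 i$)
$f{\left(v,g \right)} = \left(-12 + i \sqrt{5}\right)^{2}$
$\frac{288}{73} + \frac{414}{f{\left(-5,-12 \right)}} = \frac{288}{73} + \frac{414}{\left(12 - i \sqrt{5}\right)^{2}}$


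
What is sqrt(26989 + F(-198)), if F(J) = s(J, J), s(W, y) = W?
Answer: sqrt(26791) ≈ 163.68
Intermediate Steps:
F(J) = J
sqrt(26989 + F(-198)) = sqrt(26989 - 198) = sqrt(26791)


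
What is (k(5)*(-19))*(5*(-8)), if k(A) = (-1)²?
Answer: 760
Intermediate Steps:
k(A) = 1
(k(5)*(-19))*(5*(-8)) = (1*(-19))*(5*(-8)) = -19*(-40) = 760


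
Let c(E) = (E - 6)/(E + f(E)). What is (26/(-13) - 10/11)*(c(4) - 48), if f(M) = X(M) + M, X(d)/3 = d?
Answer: 7696/55 ≈ 139.93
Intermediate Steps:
X(d) = 3*d
f(M) = 4*M (f(M) = 3*M + M = 4*M)
c(E) = (-6 + E)/(5*E) (c(E) = (E - 6)/(E + 4*E) = (-6 + E)/((5*E)) = (-6 + E)*(1/(5*E)) = (-6 + E)/(5*E))
(26/(-13) - 10/11)*(c(4) - 48) = (26/(-13) - 10/11)*((⅕)*(-6 + 4)/4 - 48) = (26*(-1/13) - 10*1/11)*((⅕)*(¼)*(-2) - 48) = (-2 - 10/11)*(-⅒ - 48) = -32/11*(-481/10) = 7696/55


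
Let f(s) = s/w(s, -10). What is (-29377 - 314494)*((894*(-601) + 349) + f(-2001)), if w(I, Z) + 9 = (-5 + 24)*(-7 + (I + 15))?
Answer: 6993416910576349/37876 ≈ 1.8464e+11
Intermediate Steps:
w(I, Z) = 143 + 19*I (w(I, Z) = -9 + (-5 + 24)*(-7 + (I + 15)) = -9 + 19*(-7 + (15 + I)) = -9 + 19*(8 + I) = -9 + (152 + 19*I) = 143 + 19*I)
f(s) = s/(143 + 19*s)
(-29377 - 314494)*((894*(-601) + 349) + f(-2001)) = (-29377 - 314494)*((894*(-601) + 349) - 2001/(143 + 19*(-2001))) = -343871*((-537294 + 349) - 2001/(143 - 38019)) = -343871*(-536945 - 2001/(-37876)) = -343871*(-536945 - 2001*(-1/37876)) = -343871*(-536945 + 2001/37876) = -343871*(-20337326819/37876) = 6993416910576349/37876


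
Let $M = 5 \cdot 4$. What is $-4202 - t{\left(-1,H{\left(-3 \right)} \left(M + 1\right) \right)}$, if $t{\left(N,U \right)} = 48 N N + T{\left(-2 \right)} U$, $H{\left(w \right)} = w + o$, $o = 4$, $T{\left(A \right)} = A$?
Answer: $-4208$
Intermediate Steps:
$M = 20$
$H{\left(w \right)} = 4 + w$ ($H{\left(w \right)} = w + 4 = 4 + w$)
$t{\left(N,U \right)} = - 2 U + 48 N^{2}$ ($t{\left(N,U \right)} = 48 N N - 2 U = 48 N^{2} - 2 U = - 2 U + 48 N^{2}$)
$-4202 - t{\left(-1,H{\left(-3 \right)} \left(M + 1\right) \right)} = -4202 - \left(- 2 \left(4 - 3\right) \left(20 + 1\right) + 48 \left(-1\right)^{2}\right) = -4202 - \left(- 2 \cdot 1 \cdot 21 + 48 \cdot 1\right) = -4202 - \left(\left(-2\right) 21 + 48\right) = -4202 - \left(-42 + 48\right) = -4202 - 6 = -4208$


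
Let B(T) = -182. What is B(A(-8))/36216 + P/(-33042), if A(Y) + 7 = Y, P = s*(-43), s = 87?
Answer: 10789201/99720756 ≈ 0.10819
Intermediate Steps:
P = -3741 (P = 87*(-43) = -3741)
A(Y) = -7 + Y
B(A(-8))/36216 + P/(-33042) = -182/36216 - 3741/(-33042) = -182*1/36216 - 3741*(-1/33042) = -91/18108 + 1247/11014 = 10789201/99720756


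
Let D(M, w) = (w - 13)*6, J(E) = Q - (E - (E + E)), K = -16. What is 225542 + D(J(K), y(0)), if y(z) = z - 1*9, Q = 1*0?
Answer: 225410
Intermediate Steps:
Q = 0
y(z) = -9 + z (y(z) = z - 9 = -9 + z)
J(E) = E (J(E) = 0 - (E - (E + E)) = 0 - (E - 2*E) = 0 - (-1)*E = 0 + E = E)
D(M, w) = -78 + 6*w (D(M, w) = (-13 + w)*6 = -78 + 6*w)
225542 + D(J(K), y(0)) = 225542 + (-78 + 6*(-9 + 0)) = 225542 + (-78 + 6*(-9)) = 225542 + (-78 - 54) = 225542 - 132 = 225410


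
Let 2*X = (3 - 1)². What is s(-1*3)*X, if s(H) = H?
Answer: -6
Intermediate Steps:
X = 2 (X = (3 - 1)²/2 = (½)*2² = (½)*4 = 2)
s(-1*3)*X = -1*3*2 = -3*2 = -6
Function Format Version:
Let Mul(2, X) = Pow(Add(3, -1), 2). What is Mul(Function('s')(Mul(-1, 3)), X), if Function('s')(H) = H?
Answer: -6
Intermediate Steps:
X = 2 (X = Mul(Rational(1, 2), Pow(Add(3, -1), 2)) = Mul(Rational(1, 2), Pow(2, 2)) = Mul(Rational(1, 2), 4) = 2)
Mul(Function('s')(Mul(-1, 3)), X) = Mul(Mul(-1, 3), 2) = Mul(-3, 2) = -6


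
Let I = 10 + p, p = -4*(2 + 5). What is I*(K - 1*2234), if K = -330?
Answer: 46152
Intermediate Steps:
p = -28 (p = -4*7 = -28)
I = -18 (I = 10 - 28 = -18)
I*(K - 1*2234) = -18*(-330 - 1*2234) = -18*(-330 - 2234) = -18*(-2564) = 46152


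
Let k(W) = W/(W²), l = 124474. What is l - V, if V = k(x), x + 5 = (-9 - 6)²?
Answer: 27384279/220 ≈ 1.2447e+5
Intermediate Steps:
x = 220 (x = -5 + (-9 - 6)² = -5 + (-15)² = -5 + 225 = 220)
k(W) = 1/W (k(W) = W/W² = 1/W)
V = 1/220 ≈ 0.0045455
l - V = 124474 - 1*1/220 = 124474 - 1/220 = 27384279/220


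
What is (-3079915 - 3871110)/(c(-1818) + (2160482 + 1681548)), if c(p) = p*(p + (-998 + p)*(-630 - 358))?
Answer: 1390205/1010181398 ≈ 0.0013762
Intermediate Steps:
c(p) = p*(986024 - 987*p) (c(p) = p*(p + (-998 + p)*(-988)) = p*(p + (986024 - 988*p)) = p*(986024 - 987*p))
(-3079915 - 3871110)/(c(-1818) + (2160482 + 1681548)) = (-3079915 - 3871110)/(-1818*(986024 - 987*(-1818)) + (2160482 + 1681548)) = -6951025/(-1818*(986024 + 1794366) + 3842030) = -6951025/(-1818*2780390 + 3842030) = -6951025/(-5054749020 + 3842030) = -6951025/(-5050906990) = -6951025*(-1/5050906990) = 1390205/1010181398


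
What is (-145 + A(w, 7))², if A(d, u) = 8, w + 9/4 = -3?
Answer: 18769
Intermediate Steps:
w = -21/4 (w = -9/4 - 3 = -21/4 ≈ -5.2500)
(-145 + A(w, 7))² = (-145 + 8)² = (-137)² = 18769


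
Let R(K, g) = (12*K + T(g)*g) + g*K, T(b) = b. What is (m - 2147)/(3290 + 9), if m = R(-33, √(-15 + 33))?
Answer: -2525/3299 - 99*√2/3299 ≈ -0.80782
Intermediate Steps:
R(K, g) = g² + 12*K + K*g (R(K, g) = (12*K + g*g) + g*K = (12*K + g²) + K*g = (g² + 12*K) + K*g = g² + 12*K + K*g)
m = -378 - 99*√2 (m = (√(-15 + 33))² + 12*(-33) - 33*√(-15 + 33) = (√18)² - 396 - 99*√2 = (3*√2)² - 396 - 99*√2 = 18 - 396 - 99*√2 = -378 - 99*√2 ≈ -518.01)
(m - 2147)/(3290 + 9) = ((-378 - 99*√2) - 2147)/(3290 + 9) = (-2525 - 99*√2)/3299 = (-2525 - 99*√2)*(1/3299) = -2525/3299 - 99*√2/3299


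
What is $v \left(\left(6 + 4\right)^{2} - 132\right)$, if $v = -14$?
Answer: $448$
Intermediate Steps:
$v \left(\left(6 + 4\right)^{2} - 132\right) = - 14 \left(\left(6 + 4\right)^{2} - 132\right) = - 14 \left(10^{2} - 132\right) = - 14 \left(100 - 132\right) = \left(-14\right) \left(-32\right) = 448$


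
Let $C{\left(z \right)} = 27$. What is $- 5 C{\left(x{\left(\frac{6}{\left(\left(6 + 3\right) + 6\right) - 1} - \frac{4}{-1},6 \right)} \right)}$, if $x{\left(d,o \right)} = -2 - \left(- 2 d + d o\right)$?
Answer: $-135$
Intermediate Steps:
$x{\left(d,o \right)} = -2 + 2 d - d o$ ($x{\left(d,o \right)} = -2 - \left(- 2 d + d o\right) = -2 + 2 d - d o$)
$- 5 C{\left(x{\left(\frac{6}{\left(\left(6 + 3\right) + 6\right) - 1} - \frac{4}{-1},6 \right)} \right)} = \left(-5\right) 27 = -135$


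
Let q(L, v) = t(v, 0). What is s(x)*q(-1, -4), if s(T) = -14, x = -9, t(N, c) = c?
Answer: 0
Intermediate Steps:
q(L, v) = 0
s(x)*q(-1, -4) = -14*0 = 0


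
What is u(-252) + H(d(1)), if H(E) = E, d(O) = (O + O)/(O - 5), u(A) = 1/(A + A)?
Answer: -253/504 ≈ -0.50198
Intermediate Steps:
u(A) = 1/(2*A)
d(O) = 2*O/(-5 + O) (d(O) = (2*O)/(-5 + O) = 2*O/(-5 + O))
u(-252) + H(d(1)) = (1/2)/(-252) + 2*1/(-5 + 1) = (1/2)*(-1/252) + 2*1/(-4) = -1/504 + 2*1*(-1/4) = -1/504 - 1/2 = -253/504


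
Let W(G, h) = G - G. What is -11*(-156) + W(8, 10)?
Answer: 1716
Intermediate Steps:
W(G, h) = 0
-11*(-156) + W(8, 10) = -11*(-156) + 0 = 1716 + 0 = 1716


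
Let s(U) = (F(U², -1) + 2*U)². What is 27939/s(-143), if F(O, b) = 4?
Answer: 9313/26508 ≈ 0.35133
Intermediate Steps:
s(U) = (4 + 2*U)²
27939/s(-143) = 27939/((4*(2 - 143)²)) = 27939/((4*(-141)²)) = 27939/((4*19881)) = 27939/79524 = 27939*(1/79524) = 9313/26508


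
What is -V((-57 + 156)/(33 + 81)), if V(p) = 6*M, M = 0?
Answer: 0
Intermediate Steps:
V(p) = 0 (V(p) = 6*0 = 0)
-V((-57 + 156)/(33 + 81)) = -1*0 = 0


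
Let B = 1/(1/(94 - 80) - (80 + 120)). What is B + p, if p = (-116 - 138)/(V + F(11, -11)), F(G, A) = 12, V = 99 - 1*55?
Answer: -355865/78372 ≈ -4.5407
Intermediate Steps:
V = 44 (V = 99 - 55 = 44)
p = -127/28 (p = (-116 - 138)/(44 + 12) = -254/56 = -254*1/56 = -127/28 ≈ -4.5357)
B = -14/2799 (B = 1/(1/14 - 1*200) = 1/(1/14 - 200) = 1/(-2799/14) = -14/2799 ≈ -0.0050018)
B + p = -14/2799 - 127/28 = -355865/78372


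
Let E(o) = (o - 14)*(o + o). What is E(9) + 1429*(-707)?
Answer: -1010393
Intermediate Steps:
E(o) = 2*o*(-14 + o) (E(o) = (-14 + o)*(2*o) = 2*o*(-14 + o))
E(9) + 1429*(-707) = 2*9*(-14 + 9) + 1429*(-707) = 2*9*(-5) - 1010303 = -90 - 1010303 = -1010393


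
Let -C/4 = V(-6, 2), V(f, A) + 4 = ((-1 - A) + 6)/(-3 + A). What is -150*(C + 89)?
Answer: -17550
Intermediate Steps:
V(f, A) = -4 + (5 - A)/(-3 + A) (V(f, A) = -4 + ((-1 - A) + 6)/(-3 + A) = -4 + (5 - A)/(-3 + A))
C = 28 (C = -4*(17 - 5*2)/(-3 + 2) = -4*(17 - 10)/(-1) = -(-4)*7 = -4*(-7) = 28)
-150*(C + 89) = -150*(28 + 89) = -150*117 = -17550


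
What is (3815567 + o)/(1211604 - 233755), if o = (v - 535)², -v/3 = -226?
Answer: 3836016/977849 ≈ 3.9229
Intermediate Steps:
v = 678 (v = -3*(-226) = 678)
o = 20449 (o = (678 - 535)² = 143² = 20449)
(3815567 + o)/(1211604 - 233755) = (3815567 + 20449)/(1211604 - 233755) = 3836016/977849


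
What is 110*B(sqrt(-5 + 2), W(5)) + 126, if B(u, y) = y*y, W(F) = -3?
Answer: 1116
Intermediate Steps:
B(u, y) = y**2
110*B(sqrt(-5 + 2), W(5)) + 126 = 110*(-3)**2 + 126 = 110*9 + 126 = 990 + 126 = 1116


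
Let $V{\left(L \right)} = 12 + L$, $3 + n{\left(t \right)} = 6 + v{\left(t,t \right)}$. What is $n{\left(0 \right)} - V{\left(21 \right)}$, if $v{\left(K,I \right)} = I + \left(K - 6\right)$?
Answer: $-36$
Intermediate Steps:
$v{\left(K,I \right)} = -6 + I + K$ ($v{\left(K,I \right)} = I + \left(K - 6\right) = I + \left(-6 + K\right) = -6 + I + K$)
$n{\left(t \right)} = -3 + 2 t$ ($n{\left(t \right)} = -3 + \left(6 + \left(-6 + t + t\right)\right) = -3 + \left(6 + \left(-6 + 2 t\right)\right) = -3 + 2 t$)
$n{\left(0 \right)} - V{\left(21 \right)} = \left(-3 + 2 \cdot 0\right) - \left(12 + 21\right) = \left(-3 + 0\right) - 33 = -3 - 33 = -36$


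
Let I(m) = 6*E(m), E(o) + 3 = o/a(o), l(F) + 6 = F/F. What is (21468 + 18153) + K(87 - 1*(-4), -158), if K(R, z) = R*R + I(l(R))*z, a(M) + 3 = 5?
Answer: 53116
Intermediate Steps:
a(M) = 2 (a(M) = -3 + 5 = 2)
l(F) = -5 (l(F) = -6 + F/F = -6 + 1 = -5)
E(o) = -3 + o/2
I(m) = -18 + 3*m (I(m) = 6*(-3 + m/2) = -18 + 3*m)
K(R, z) = R² - 33*z (K(R, z) = R*R + (-18 + 3*(-5))*z = R² + (-18 - 15)*z = R² - 33*z)
(21468 + 18153) + K(87 - 1*(-4), -158) = (21468 + 18153) + ((87 - 1*(-4))² - 33*(-158)) = 39621 + ((87 + 4)² + 5214) = 39621 + (91² + 5214) = 39621 + (8281 + 5214) = 39621 + 13495 = 53116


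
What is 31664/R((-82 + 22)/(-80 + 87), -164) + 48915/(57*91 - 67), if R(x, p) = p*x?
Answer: 20202017/629760 ≈ 32.079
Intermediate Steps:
31664/R((-82 + 22)/(-80 + 87), -164) + 48915/(57*91 - 67) = 31664/((-164*(-82 + 22)/(-80 + 87))) + 48915/(57*91 - 67) = 31664/((-(-9840)/7)) + 48915/(5187 - 67) = 31664/((-(-9840)/7)) + 48915/5120 = 31664/((-164*(-60/7))) + 48915*(1/5120) = 31664/(9840/7) + 9783/1024 = 31664*(7/9840) + 9783/1024 = 13853/615 + 9783/1024 = 20202017/629760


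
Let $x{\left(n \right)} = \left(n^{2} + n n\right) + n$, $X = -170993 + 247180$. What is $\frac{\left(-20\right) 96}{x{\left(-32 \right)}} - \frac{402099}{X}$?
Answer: $- \frac{9967819}{1599927} \approx -6.2302$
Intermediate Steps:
$X = 76187$
$x{\left(n \right)} = n + 2 n^{2}$ ($x{\left(n \right)} = \left(n^{2} + n^{2}\right) + n = 2 n^{2} + n = n + 2 n^{2}$)
$\frac{\left(-20\right) 96}{x{\left(-32 \right)}} - \frac{402099}{X} = \frac{\left(-20\right) 96}{\left(-32\right) \left(1 + 2 \left(-32\right)\right)} - \frac{402099}{76187} = - \frac{1920}{\left(-32\right) \left(1 - 64\right)} - \frac{402099}{76187} = - \frac{1920}{\left(-32\right) \left(-63\right)} - \frac{402099}{76187} = - \frac{1920}{2016} - \frac{402099}{76187} = \left(-1920\right) \frac{1}{2016} - \frac{402099}{76187} = - \frac{20}{21} - \frac{402099}{76187} = - \frac{9967819}{1599927}$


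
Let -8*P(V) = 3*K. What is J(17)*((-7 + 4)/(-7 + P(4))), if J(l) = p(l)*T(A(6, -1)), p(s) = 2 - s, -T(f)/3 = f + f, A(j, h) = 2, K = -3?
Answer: 4320/47 ≈ 91.915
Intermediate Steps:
P(V) = 9/8 (P(V) = -3*(-3)/8 = -⅛*(-9) = 9/8)
T(f) = -6*f (T(f) = -3*(f + f) = -6*f)
J(l) = -24 + 12*l (J(l) = (2 - l)*(-6*2) = (2 - l)*(-12) = -24 + 12*l)
J(17)*((-7 + 4)/(-7 + P(4))) = (-24 + 12*17)*((-7 + 4)/(-7 + 9/8)) = (-24 + 204)*(-3/(-47/8)) = 180*(-3*(-8/47)) = 180*(24/47) = 4320/47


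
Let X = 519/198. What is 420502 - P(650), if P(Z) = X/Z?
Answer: 18039535627/42900 ≈ 4.2050e+5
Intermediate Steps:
X = 173/66 (X = 519*(1/198) = 173/66 ≈ 2.6212)
P(Z) = 173/(66*Z)
420502 - P(650) = 420502 - 173/(66*650) = 420502 - 1*173/42900 = 420502 - 173/42900 = 18039535627/42900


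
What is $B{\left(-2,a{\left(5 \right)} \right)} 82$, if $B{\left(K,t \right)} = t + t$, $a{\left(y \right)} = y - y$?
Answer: $0$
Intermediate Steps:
$a{\left(y \right)} = 0$
$B{\left(K,t \right)} = 2 t$
$B{\left(-2,a{\left(5 \right)} \right)} 82 = 2 \cdot 0 \cdot 82 = 0 \cdot 82 = 0$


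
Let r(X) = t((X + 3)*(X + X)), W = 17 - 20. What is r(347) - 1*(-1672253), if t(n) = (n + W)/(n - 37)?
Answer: 406128623236/242863 ≈ 1.6723e+6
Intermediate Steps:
W = -3
t(n) = (-3 + n)/(-37 + n) (t(n) = (n - 3)/(n - 37) = (-3 + n)/(-37 + n))
r(X) = (-3 + 2*X*(3 + X))/(-37 + 2*X*(3 + X)) (r(X) = (-3 + (X + 3)*(X + X))/(-37 + (X + 3)*(X + X)) = (-3 + (3 + X)*(2*X))/(-37 + (3 + X)*(2*X)) = (-3 + 2*X*(3 + X))/(-37 + 2*X*(3 + X)))
r(347) - 1*(-1672253) = (-3 + 2*347*(3 + 347))/(-37 + 2*347*(3 + 347)) - 1*(-1672253) = (-3 + 2*347*350)/(-37 + 2*347*350) + 1672253 = (-3 + 242900)/(-37 + 242900) + 1672253 = 242897/242863 + 1672253 = 406128623236/242863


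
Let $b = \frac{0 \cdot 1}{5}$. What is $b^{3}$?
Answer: $0$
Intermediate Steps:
$b = 0$ ($b = 0 \cdot \frac{1}{5} = 0$)
$b^{3} = 0^{3} = 0$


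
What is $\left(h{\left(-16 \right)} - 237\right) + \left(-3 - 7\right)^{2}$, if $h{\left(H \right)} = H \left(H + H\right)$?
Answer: $375$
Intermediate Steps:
$h{\left(H \right)} = 2 H^{2}$ ($h{\left(H \right)} = H 2 H = 2 H^{2}$)
$\left(h{\left(-16 \right)} - 237\right) + \left(-3 - 7\right)^{2} = \left(2 \left(-16\right)^{2} - 237\right) + \left(-3 - 7\right)^{2} = \left(2 \cdot 256 - 237\right) + \left(-10\right)^{2} = \left(512 - 237\right) + 100 = 275 + 100 = 375$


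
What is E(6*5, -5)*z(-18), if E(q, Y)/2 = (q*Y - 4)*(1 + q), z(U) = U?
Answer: 171864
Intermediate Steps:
E(q, Y) = 2*(1 + q)*(-4 + Y*q) (E(q, Y) = 2*((q*Y - 4)*(1 + q)) = 2*((Y*q - 4)*(1 + q)) = 2*((-4 + Y*q)*(1 + q)) = 2*((1 + q)*(-4 + Y*q)) = 2*(1 + q)*(-4 + Y*q))
E(6*5, -5)*z(-18) = (-8 - 48*5 + 2*(-5)*(6*5) + 2*(-5)*(6*5)²)*(-18) = (-8 - 8*30 + 2*(-5)*30 + 2*(-5)*30²)*(-18) = (-8 - 240 - 300 + 2*(-5)*900)*(-18) = (-8 - 240 - 300 - 9000)*(-18) = -9548*(-18) = 171864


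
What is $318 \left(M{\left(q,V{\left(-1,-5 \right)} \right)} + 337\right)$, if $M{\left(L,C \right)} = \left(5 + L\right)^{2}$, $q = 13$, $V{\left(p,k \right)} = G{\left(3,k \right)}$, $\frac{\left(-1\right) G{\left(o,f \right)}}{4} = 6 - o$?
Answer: $210198$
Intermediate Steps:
$G{\left(o,f \right)} = -24 + 4 o$ ($G{\left(o,f \right)} = - 4 \left(6 - o\right) = -24 + 4 o$)
$V{\left(p,k \right)} = -12$ ($V{\left(p,k \right)} = -24 + 4 \cdot 3 = -24 + 12 = -12$)
$318 \left(M{\left(q,V{\left(-1,-5 \right)} \right)} + 337\right) = 318 \left(\left(5 + 13\right)^{2} + 337\right) = 318 \left(18^{2} + 337\right) = 318 \left(324 + 337\right) = 318 \cdot 661 = 210198$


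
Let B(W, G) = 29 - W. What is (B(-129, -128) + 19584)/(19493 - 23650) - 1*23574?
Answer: -98016860/4157 ≈ -23579.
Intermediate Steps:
(B(-129, -128) + 19584)/(19493 - 23650) - 1*23574 = ((29 - 1*(-129)) + 19584)/(19493 - 23650) - 1*23574 = ((29 + 129) + 19584)/(-4157) - 23574 = (158 + 19584)*(-1/4157) - 23574 = 19742*(-1/4157) - 23574 = -19742/4157 - 23574 = -98016860/4157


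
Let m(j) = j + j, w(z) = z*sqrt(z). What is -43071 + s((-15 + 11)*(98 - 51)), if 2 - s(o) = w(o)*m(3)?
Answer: -43069 + 2256*I*sqrt(47) ≈ -43069.0 + 15466.0*I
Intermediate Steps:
w(z) = z**(3/2)
m(j) = 2*j
s(o) = 2 - 6*o**(3/2) (s(o) = 2 - o**(3/2)*2*3 = 2 - o**(3/2)*6 = 2 - 6*o**(3/2))
-43071 + s((-15 + 11)*(98 - 51)) = -43071 + (2 - 6*(-15 + 11)**(3/2)*(98 - 51)**(3/2)) = -43071 + (2 - 6*(-376*I*sqrt(47))) = -43071 + (2 - (-2256)*I*sqrt(47)) = -43071 + (2 + 2256*I*sqrt(47)) = -43069 + 2256*I*sqrt(47)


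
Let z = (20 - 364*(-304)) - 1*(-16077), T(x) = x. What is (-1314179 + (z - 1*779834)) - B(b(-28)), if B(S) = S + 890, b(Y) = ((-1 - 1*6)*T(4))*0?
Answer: -1968150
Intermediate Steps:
b(Y) = 0 (b(Y) = ((-1 - 1*6)*4)*0 = ((-1 - 6)*4)*0 = -7*4*0 = -28*0 = 0)
B(S) = 890 + S
z = 126753 (z = (20 + 110656) + 16077 = 110676 + 16077 = 126753)
(-1314179 + (z - 1*779834)) - B(b(-28)) = (-1314179 + (126753 - 1*779834)) - (890 + 0) = (-1314179 + (126753 - 779834)) - 1*890 = (-1314179 - 653081) - 890 = -1967260 - 890 = -1968150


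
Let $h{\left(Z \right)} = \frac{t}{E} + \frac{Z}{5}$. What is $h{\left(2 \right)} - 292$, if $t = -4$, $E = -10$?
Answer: $- \frac{1456}{5} \approx -291.2$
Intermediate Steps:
$h{\left(Z \right)} = \frac{2}{5} + \frac{Z}{5}$ ($h{\left(Z \right)} = - \frac{4}{-10} + \frac{Z}{5} = \left(-4\right) \left(- \frac{1}{10}\right) + Z \frac{1}{5} = \frac{2}{5} + \frac{Z}{5}$)
$h{\left(2 \right)} - 292 = \left(\frac{2}{5} + \frac{1}{5} \cdot 2\right) - 292 = \left(\frac{2}{5} + \frac{2}{5}\right) - 292 = \frac{4}{5} - 292 = - \frac{1456}{5}$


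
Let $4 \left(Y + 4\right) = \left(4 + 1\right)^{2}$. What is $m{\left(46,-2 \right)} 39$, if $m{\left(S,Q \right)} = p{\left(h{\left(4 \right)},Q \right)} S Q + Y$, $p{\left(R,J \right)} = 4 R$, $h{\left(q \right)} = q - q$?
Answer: $\frac{351}{4} \approx 87.75$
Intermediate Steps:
$h{\left(q \right)} = 0$
$Y = \frac{9}{4}$ ($Y = -4 + \frac{\left(4 + 1\right)^{2}}{4} = -4 + \frac{5^{2}}{4} = -4 + \frac{1}{4} \cdot 25 = -4 + \frac{25}{4} = \frac{9}{4} \approx 2.25$)
$m{\left(S,Q \right)} = \frac{9}{4}$ ($m{\left(S,Q \right)} = 4 \cdot 0 S Q + \frac{9}{4} = 0 S Q + \frac{9}{4} = 0 Q + \frac{9}{4} = 0 + \frac{9}{4} = \frac{9}{4}$)
$m{\left(46,-2 \right)} 39 = \frac{9}{4} \cdot 39 = \frac{351}{4}$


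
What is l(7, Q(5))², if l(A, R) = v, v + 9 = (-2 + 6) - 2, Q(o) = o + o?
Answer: 49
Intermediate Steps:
Q(o) = 2*o
v = -7 (v = -9 + ((-2 + 6) - 2) = -9 + (4 - 2) = -9 + 2 = -7)
l(A, R) = -7
l(7, Q(5))² = (-7)² = 49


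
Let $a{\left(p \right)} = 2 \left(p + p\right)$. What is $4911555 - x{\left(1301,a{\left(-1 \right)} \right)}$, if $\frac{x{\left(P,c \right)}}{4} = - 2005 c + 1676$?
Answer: $4872771$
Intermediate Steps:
$a{\left(p \right)} = 4 p$ ($a{\left(p \right)} = 2 \cdot 2 p = 4 p$)
$x{\left(P,c \right)} = 6704 - 8020 c$ ($x{\left(P,c \right)} = 4 \left(- 2005 c + 1676\right) = 4 \left(1676 - 2005 c\right) = 6704 - 8020 c$)
$4911555 - x{\left(1301,a{\left(-1 \right)} \right)} = 4911555 - \left(6704 - 8020 \cdot 4 \left(-1\right)\right) = 4911555 - \left(6704 - -32080\right) = 4911555 - \left(6704 + 32080\right) = 4911555 - 38784 = 4872771$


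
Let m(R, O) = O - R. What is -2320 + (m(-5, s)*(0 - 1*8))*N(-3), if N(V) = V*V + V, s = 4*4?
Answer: -3328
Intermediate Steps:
s = 16
N(V) = V + V² (N(V) = V² + V = V + V²)
-2320 + (m(-5, s)*(0 - 1*8))*N(-3) = -2320 + ((16 - 1*(-5))*(0 - 1*8))*(-3*(1 - 3)) = -2320 + ((16 + 5)*(0 - 8))*(-3*(-2)) = -2320 + (21*(-8))*6 = -2320 - 168*6 = -2320 - 1008 = -3328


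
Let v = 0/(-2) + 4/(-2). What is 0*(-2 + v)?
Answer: 0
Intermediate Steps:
v = -2 (v = 0*(-½) + 4*(-½) = 0 - 2 = -2)
0*(-2 + v) = 0*(-2 - 2) = 0*(-4) = 0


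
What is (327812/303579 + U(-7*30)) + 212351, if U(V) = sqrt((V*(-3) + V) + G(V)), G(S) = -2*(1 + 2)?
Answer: 64465632041/303579 + 3*sqrt(46) ≈ 2.1237e+5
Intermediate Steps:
G(S) = -6 (G(S) = -2*3 = -6)
U(V) = sqrt(-6 - 2*V) (U(V) = sqrt((V*(-3) + V) - 6) = sqrt((-3*V + V) - 6) = sqrt(-2*V - 6) = sqrt(-6 - 2*V))
(327812/303579 + U(-7*30)) + 212351 = (327812/303579 + sqrt(-6 - (-14)*30)) + 212351 = (327812*(1/303579) + sqrt(-6 - 2*(-210))) + 212351 = (327812/303579 + sqrt(-6 + 420)) + 212351 = (327812/303579 + sqrt(414)) + 212351 = (327812/303579 + 3*sqrt(46)) + 212351 = 64465632041/303579 + 3*sqrt(46)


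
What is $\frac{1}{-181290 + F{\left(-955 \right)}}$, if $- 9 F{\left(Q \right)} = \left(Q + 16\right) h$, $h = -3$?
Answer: $- \frac{1}{181603} \approx -5.5065 \cdot 10^{-6}$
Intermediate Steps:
$F{\left(Q \right)} = \frac{16}{3} + \frac{Q}{3}$ ($F{\left(Q \right)} = - \frac{\left(Q + 16\right) \left(-3\right)}{9} = - \frac{\left(16 + Q\right) \left(-3\right)}{9} = - \frac{-48 - 3 Q}{9} = \frac{16}{3} + \frac{Q}{3}$)
$\frac{1}{-181290 + F{\left(-955 \right)}} = \frac{1}{-181290 + \left(\frac{16}{3} + \frac{1}{3} \left(-955\right)\right)} = \frac{1}{-181290 + \left(\frac{16}{3} - \frac{955}{3}\right)} = \frac{1}{-181290 - 313} = \frac{1}{-181603} = - \frac{1}{181603}$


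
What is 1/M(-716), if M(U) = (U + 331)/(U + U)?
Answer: 1432/385 ≈ 3.7195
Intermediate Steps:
M(U) = (331 + U)/(2*U) (M(U) = (331 + U)/((2*U)) = (331 + U)*(1/(2*U)) = (331 + U)/(2*U))
1/M(-716) = 1/((1/2)*(331 - 716)/(-716)) = 1/((1/2)*(-1/716)*(-385)) = 1/(385/1432) = 1432/385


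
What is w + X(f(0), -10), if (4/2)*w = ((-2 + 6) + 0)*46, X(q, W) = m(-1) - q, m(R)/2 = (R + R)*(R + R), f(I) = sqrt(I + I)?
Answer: 100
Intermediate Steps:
f(I) = sqrt(2)*sqrt(I) (f(I) = sqrt(2*I) = sqrt(2)*sqrt(I))
m(R) = 8*R**2 (m(R) = 2*((R + R)*(R + R)) = 2*((2*R)*(2*R)) = 2*(4*R**2) = 8*R**2)
X(q, W) = 8 - q (X(q, W) = 8*(-1)**2 - q = 8*1 - q = 8 - q)
w = 92 (w = (((-2 + 6) + 0)*46)/2 = ((4 + 0)*46)/2 = (4*46)/2 = (1/2)*184 = 92)
w + X(f(0), -10) = 92 + (8 - sqrt(2)*sqrt(0)) = 92 + (8 - sqrt(2)*0) = 92 + (8 - 1*0) = 92 + (8 + 0) = 92 + 8 = 100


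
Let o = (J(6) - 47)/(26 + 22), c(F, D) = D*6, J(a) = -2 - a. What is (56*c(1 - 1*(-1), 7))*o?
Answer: -2695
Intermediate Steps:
c(F, D) = 6*D
o = -55/48 (o = ((-2 - 1*6) - 47)/(26 + 22) = ((-2 - 6) - 47)/48 = (-8 - 47)*(1/48) = -55*1/48 = -55/48 ≈ -1.1458)
(56*c(1 - 1*(-1), 7))*o = (56*(6*7))*(-55/48) = (56*42)*(-55/48) = 2352*(-55/48) = -2695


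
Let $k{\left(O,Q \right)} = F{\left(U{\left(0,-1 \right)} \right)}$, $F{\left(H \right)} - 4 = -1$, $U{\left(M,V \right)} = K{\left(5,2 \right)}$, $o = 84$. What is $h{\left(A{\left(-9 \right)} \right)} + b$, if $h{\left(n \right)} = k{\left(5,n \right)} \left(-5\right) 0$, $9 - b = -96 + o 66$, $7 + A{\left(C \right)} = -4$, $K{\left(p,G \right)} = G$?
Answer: $-5439$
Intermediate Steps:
$A{\left(C \right)} = -11$ ($A{\left(C \right)} = -7 - 4 = -11$)
$U{\left(M,V \right)} = 2$
$F{\left(H \right)} = 3$ ($F{\left(H \right)} = 4 - 1 = 3$)
$b = -5439$ ($b = 9 - \left(-96 + 84 \cdot 66\right) = 9 - \left(-96 + 5544\right) = 9 - 5448 = -5439$)
$k{\left(O,Q \right)} = 3$
$h{\left(n \right)} = 0$ ($h{\left(n \right)} = 3 \left(-5\right) 0 = \left(-15\right) 0 = 0$)
$h{\left(A{\left(-9 \right)} \right)} + b = 0 - 5439 = -5439$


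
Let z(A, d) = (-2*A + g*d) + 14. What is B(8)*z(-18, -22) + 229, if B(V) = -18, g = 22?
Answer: 8041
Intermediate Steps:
z(A, d) = 14 - 2*A + 22*d (z(A, d) = (-2*A + 22*d) + 14 = 14 - 2*A + 22*d)
B(8)*z(-18, -22) + 229 = -18*(14 - 2*(-18) + 22*(-22)) + 229 = -18*(14 + 36 - 484) + 229 = -18*(-434) + 229 = 7812 + 229 = 8041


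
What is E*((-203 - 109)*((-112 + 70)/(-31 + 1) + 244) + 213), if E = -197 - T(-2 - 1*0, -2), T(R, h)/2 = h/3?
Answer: 74697511/5 ≈ 1.4940e+7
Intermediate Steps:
T(R, h) = 2*h/3 (T(R, h) = 2*(h/3) = 2*h/3)
E = -587/3 (E = -197 - 2*(-2)/3 = -197 - 1*(-4/3) = -197 + 4/3 = -587/3 ≈ -195.67)
E*((-203 - 109)*((-112 + 70)/(-31 + 1) + 244) + 213) = -587*((-203 - 109)*((-112 + 70)/(-31 + 1) + 244) + 213)/3 = -587*(-312*(-42/(-30) + 244) + 213)/3 = -587*(-312*(-42*(-1/30) + 244) + 213)/3 = -587*(-312*(7/5 + 244) + 213)/3 = -587*(-312*1227/5 + 213)/3 = -587*(-382824/5 + 213)/3 = -587/3*(-381759/5) = 74697511/5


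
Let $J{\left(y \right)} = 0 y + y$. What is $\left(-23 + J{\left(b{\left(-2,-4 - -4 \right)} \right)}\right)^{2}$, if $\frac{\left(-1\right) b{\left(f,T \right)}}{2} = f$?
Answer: $361$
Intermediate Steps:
$b{\left(f,T \right)} = - 2 f$
$J{\left(y \right)} = y$ ($J{\left(y \right)} = 0 + y = y$)
$\left(-23 + J{\left(b{\left(-2,-4 - -4 \right)} \right)}\right)^{2} = \left(-23 - -4\right)^{2} = \left(-23 + 4\right)^{2} = \left(-19\right)^{2} = 361$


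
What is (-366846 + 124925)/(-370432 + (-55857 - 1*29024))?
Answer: 241921/455313 ≈ 0.53133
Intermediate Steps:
(-366846 + 124925)/(-370432 + (-55857 - 1*29024)) = -241921/(-370432 + (-55857 - 29024)) = -241921/(-370432 - 84881) = -241921/(-455313) = -241921*(-1/455313) = 241921/455313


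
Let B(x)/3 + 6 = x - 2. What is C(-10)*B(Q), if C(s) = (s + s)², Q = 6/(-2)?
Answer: -13200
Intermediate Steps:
Q = -3 (Q = 6*(-½) = -3)
B(x) = -24 + 3*x (B(x) = -18 + 3*(x - 2) = -18 + 3*(-2 + x) = -18 + (-6 + 3*x) = -24 + 3*x)
C(s) = 4*s² (C(s) = (2*s)² = 4*s²)
C(-10)*B(Q) = (4*(-10)²)*(-24 + 3*(-3)) = (4*100)*(-24 - 9) = 400*(-33) = -13200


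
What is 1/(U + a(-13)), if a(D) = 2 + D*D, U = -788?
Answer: -1/617 ≈ -0.0016207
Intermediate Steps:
a(D) = 2 + D²
1/(U + a(-13)) = 1/(-788 + (2 + (-13)²)) = 1/(-788 + (2 + 169)) = 1/(-788 + 171) = 1/(-617) = -1/617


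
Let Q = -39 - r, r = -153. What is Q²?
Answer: 12996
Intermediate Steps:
Q = 114 (Q = -39 - 1*(-153) = -39 + 153 = 114)
Q² = 114² = 12996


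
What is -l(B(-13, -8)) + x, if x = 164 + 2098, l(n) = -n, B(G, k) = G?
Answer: 2249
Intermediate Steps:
x = 2262
-l(B(-13, -8)) + x = -(-1)*(-13) + 2262 = -1*13 + 2262 = -13 + 2262 = 2249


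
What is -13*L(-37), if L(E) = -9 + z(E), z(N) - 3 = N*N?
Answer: -17719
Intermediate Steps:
z(N) = 3 + N**2 (z(N) = 3 + N*N = 3 + N**2)
L(E) = -6 + E**2 (L(E) = -9 + (3 + E**2) = -6 + E**2)
-13*L(-37) = -13*(-6 + (-37)**2) = -13*(-6 + 1369) = -13*1363 = -17719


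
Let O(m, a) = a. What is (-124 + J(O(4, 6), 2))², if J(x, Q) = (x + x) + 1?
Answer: 12321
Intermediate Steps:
J(x, Q) = 1 + 2*x (J(x, Q) = 2*x + 1 = 1 + 2*x)
(-124 + J(O(4, 6), 2))² = (-124 + (1 + 2*6))² = (-124 + (1 + 12))² = (-124 + 13)² = (-111)² = 12321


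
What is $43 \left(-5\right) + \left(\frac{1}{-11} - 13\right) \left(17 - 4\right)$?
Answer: $- \frac{4237}{11} \approx -385.18$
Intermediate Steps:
$43 \left(-5\right) + \left(\frac{1}{-11} - 13\right) \left(17 - 4\right) = -215 + \left(- \frac{1}{11} - 13\right) 13 = -215 - \frac{1872}{11} = - \frac{4237}{11}$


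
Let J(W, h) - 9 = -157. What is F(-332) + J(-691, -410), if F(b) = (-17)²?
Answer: 141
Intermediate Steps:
J(W, h) = -148 (J(W, h) = 9 - 157 = -148)
F(b) = 289
F(-332) + J(-691, -410) = 289 - 148 = 141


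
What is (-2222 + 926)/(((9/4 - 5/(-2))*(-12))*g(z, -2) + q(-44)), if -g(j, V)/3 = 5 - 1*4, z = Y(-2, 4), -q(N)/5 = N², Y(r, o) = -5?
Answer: 1296/9509 ≈ 0.13629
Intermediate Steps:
q(N) = -5*N²
z = -5
g(j, V) = -3 (g(j, V) = -3*(5 - 1*4) = -3*(5 - 4) = -3*1 = -3)
(-2222 + 926)/(((9/4 - 5/(-2))*(-12))*g(z, -2) + q(-44)) = (-2222 + 926)/(((9/4 - 5/(-2))*(-12))*(-3) - 5*(-44)²) = -1296/(((9*(¼) - 5*(-½))*(-12))*(-3) - 5*1936) = -1296/(((9/4 + 5/2)*(-12))*(-3) - 9680) = -1296/(((19/4)*(-12))*(-3) - 9680) = -1296/(-57*(-3) - 9680) = -1296/(171 - 9680) = -1296/(-9509) = -1296*(-1/9509) = 1296/9509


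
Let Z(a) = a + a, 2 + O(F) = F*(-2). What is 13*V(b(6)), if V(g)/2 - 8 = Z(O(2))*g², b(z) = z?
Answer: -11024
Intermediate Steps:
O(F) = -2 - 2*F (O(F) = -2 + F*(-2) = -2 - 2*F)
Z(a) = 2*a
V(g) = 16 - 24*g² (V(g) = 16 + 2*((2*(-2 - 2*2))*g²) = 16 + 2*((2*(-2 - 4))*g²) = 16 + 2*((2*(-6))*g²) = 16 + 2*(-12*g²) = 16 - 24*g²)
13*V(b(6)) = 13*(16 - 24*6²) = 13*(16 - 24*36) = 13*(16 - 864) = 13*(-848) = -11024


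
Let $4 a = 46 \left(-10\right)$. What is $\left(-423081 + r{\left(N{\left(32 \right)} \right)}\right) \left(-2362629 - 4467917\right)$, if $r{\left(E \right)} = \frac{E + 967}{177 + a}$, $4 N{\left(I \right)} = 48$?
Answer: $\frac{89582757646739}{31} \approx 2.8898 \cdot 10^{12}$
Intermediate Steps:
$a = -115$ ($a = \frac{46 \left(-10\right)}{4} = \frac{1}{4} \left(-460\right) = -115$)
$N{\left(I \right)} = 12$ ($N{\left(I \right)} = \frac{1}{4} \cdot 48 = 12$)
$r{\left(E \right)} = \frac{967}{62} + \frac{E}{62}$ ($r{\left(E \right)} = \frac{E + 967}{177 - 115} = \frac{967 + E}{62} = \left(967 + E\right) \frac{1}{62} = \frac{967}{62} + \frac{E}{62}$)
$\left(-423081 + r{\left(N{\left(32 \right)} \right)}\right) \left(-2362629 - 4467917\right) = \left(-423081 + \left(\frac{967}{62} + \frac{1}{62} \cdot 12\right)\right) \left(-2362629 - 4467917\right) = \left(-423081 + \left(\frac{967}{62} + \frac{6}{31}\right)\right) \left(-6830546\right) = \left(-423081 + \frac{979}{62}\right) \left(-6830546\right) = \left(- \frac{26230043}{62}\right) \left(-6830546\right) = \frac{89582757646739}{31}$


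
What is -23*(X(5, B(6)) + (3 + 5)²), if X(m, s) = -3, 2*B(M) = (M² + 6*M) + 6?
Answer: -1403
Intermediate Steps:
B(M) = 3 + M²/2 + 3*M (B(M) = ((M² + 6*M) + 6)/2 = (6 + M² + 6*M)/2 = 3 + M²/2 + 3*M)
-23*(X(5, B(6)) + (3 + 5)²) = -23*(-3 + (3 + 5)²) = -23*(-3 + 8²) = -23*(-3 + 64) = -23*61 = -1403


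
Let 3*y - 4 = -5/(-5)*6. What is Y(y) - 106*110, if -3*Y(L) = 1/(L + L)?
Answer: -233201/20 ≈ -11660.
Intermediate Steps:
y = 10/3 (y = 4/3 + (-5/(-5)*6)/3 = 4/3 + (-5*(-⅕)*6)/3 = 4/3 + (1*6)/3 = 4/3 + (⅓)*6 = 4/3 + 2 = 10/3 ≈ 3.3333)
Y(L) = -1/(6*L) (Y(L) = -1/(3*(L + L)) = -1/(2*L)/3 = -1/(6*L))
Y(y) - 106*110 = -1/(6*10/3) - 106*110 = -⅙*3/10 - 11660 = -1/20 - 11660 = -233201/20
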